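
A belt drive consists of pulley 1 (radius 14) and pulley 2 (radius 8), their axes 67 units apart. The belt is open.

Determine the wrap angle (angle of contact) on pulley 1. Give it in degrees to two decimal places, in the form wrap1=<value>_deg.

wrap1=190.28_deg

open belt: β = asin((r2−r1)/C) = asin(-6/67) = -5.1378°
wrap1 = π − 2β = 190.2757°
wrap2 = π + 2β = 169.7243°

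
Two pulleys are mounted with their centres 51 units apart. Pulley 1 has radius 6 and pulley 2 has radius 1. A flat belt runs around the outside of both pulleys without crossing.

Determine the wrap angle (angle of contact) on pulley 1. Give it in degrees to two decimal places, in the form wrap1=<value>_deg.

wrap1=191.25_deg

open belt: β = asin((r2−r1)/C) = asin(-5/51) = -5.6263°
wrap1 = π − 2β = 191.2525°
wrap2 = π + 2β = 168.7475°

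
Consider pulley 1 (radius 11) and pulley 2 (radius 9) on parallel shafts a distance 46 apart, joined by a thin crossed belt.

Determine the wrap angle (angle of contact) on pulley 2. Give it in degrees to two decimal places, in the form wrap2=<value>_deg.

wrap2=231.54_deg

crossed belt: β = asin((r1+r2)/C) = asin(20/46) = 25.7715°
wrap1 = wrap2 = π + 2β = 231.5429°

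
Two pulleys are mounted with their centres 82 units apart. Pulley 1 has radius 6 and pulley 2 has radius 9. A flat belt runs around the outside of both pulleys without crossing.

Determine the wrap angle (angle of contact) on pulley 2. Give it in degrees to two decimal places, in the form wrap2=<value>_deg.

wrap2=184.19_deg

open belt: β = asin((r2−r1)/C) = asin(3/82) = 2.0967°
wrap1 = π − 2β = 175.8067°
wrap2 = π + 2β = 184.1933°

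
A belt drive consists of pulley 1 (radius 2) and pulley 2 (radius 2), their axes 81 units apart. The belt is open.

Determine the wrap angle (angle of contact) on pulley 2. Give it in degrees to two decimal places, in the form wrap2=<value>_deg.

wrap2=180.00_deg

open belt: β = asin((r2−r1)/C) = asin(0/81) = 0.0000°
wrap1 = π − 2β = 180.0000°
wrap2 = π + 2β = 180.0000°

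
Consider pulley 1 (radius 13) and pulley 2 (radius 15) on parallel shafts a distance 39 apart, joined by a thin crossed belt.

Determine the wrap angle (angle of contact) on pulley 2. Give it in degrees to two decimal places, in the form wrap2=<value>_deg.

wrap2=271.77_deg

crossed belt: β = asin((r1+r2)/C) = asin(28/39) = 45.8854°
wrap1 = wrap2 = π + 2β = 271.7708°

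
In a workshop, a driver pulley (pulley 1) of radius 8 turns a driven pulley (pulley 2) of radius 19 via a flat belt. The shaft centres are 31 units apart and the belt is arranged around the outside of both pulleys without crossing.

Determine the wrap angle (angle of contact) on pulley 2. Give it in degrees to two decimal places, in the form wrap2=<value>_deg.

open belt: β = asin((r2−r1)/C) = asin(11/31) = 20.7836°
wrap1 = π − 2β = 138.4329°
wrap2 = π + 2β = 221.5671°

wrap2=221.57_deg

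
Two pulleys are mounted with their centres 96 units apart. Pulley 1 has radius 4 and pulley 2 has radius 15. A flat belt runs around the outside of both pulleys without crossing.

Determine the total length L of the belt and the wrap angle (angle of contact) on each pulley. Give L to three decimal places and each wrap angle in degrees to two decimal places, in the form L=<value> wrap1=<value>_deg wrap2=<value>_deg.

L=252.952 wrap1=166.84_deg wrap2=193.16_deg

open belt: β = asin((r2−r1)/C) = asin(11/96) = 6.5796°
wrap1 = π − 2β = 166.8408°
wrap2 = π + 2β = 193.1592°
tangent length = C·cosβ = 95.3677
L = r1·wrap1 + r2·wrap2 + 2·C·cosβ = 4·2.9119 + 15·3.3713 + 2·95.3677 = 252.9521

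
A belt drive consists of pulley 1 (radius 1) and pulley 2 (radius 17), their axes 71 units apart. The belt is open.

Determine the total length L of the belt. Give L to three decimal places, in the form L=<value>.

open belt: β = asin((r2−r1)/C) = asin(16/71) = 13.0236°
wrap1 = π − 2β = 153.9528°
wrap2 = π + 2β = 206.0472°
tangent length = C·cosβ = 69.1737
L = r1·wrap1 + r2·wrap2 + 2·C·cosβ = 1·2.6870 + 17·3.5962 + 2·69.1737 = 202.1698

L=202.170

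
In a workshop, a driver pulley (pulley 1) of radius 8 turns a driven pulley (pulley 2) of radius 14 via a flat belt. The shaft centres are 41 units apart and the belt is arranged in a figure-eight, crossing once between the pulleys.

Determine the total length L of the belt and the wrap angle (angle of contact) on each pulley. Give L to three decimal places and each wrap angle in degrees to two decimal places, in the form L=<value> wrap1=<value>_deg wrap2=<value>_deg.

crossed belt: β = asin((r1+r2)/C) = asin(22/41) = 32.4515°
wrap1 = wrap2 = π + 2β = 244.9030°
tangent length = C·cosβ = 34.5977
L = (r1+r2)·wrap + 2·C·cosβ = 22·4.2744 + 2·34.5977 = 163.2314

L=163.231 wrap1=244.90_deg wrap2=244.90_deg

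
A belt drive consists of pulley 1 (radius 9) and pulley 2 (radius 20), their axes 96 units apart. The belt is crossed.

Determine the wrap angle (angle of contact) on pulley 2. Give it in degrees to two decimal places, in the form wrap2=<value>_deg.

wrap2=215.17_deg

crossed belt: β = asin((r1+r2)/C) = asin(29/96) = 17.5828°
wrap1 = wrap2 = π + 2β = 215.1656°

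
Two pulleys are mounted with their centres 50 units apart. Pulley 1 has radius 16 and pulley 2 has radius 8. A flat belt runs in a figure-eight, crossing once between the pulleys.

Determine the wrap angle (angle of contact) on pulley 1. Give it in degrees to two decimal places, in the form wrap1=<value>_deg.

crossed belt: β = asin((r1+r2)/C) = asin(24/50) = 28.6854°
wrap1 = wrap2 = π + 2β = 237.3708°

wrap1=237.37_deg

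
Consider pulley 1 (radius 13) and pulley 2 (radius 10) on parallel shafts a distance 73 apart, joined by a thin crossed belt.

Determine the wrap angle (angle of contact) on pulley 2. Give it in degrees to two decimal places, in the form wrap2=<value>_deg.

crossed belt: β = asin((r1+r2)/C) = asin(23/73) = 18.3649°
wrap1 = wrap2 = π + 2β = 216.7299°

wrap2=216.73_deg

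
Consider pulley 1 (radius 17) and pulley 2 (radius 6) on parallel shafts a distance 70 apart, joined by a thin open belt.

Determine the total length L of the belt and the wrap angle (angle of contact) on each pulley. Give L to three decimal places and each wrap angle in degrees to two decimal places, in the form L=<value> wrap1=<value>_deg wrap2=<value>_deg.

L=213.989 wrap1=198.08_deg wrap2=161.92_deg

open belt: β = asin((r2−r1)/C) = asin(-11/70) = -9.0411°
wrap1 = π − 2β = 198.0822°
wrap2 = π + 2β = 161.9178°
tangent length = C·cosβ = 69.1303
L = r1·wrap1 + r2·wrap2 + 2·C·cosβ = 17·3.4572 + 6·2.8260 + 2·69.1303 = 213.9888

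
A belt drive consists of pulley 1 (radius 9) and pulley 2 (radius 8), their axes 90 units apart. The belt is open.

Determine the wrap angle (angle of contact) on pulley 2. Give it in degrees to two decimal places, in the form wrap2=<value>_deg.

open belt: β = asin((r2−r1)/C) = asin(-1/90) = -0.6366°
wrap1 = π − 2β = 181.2733°
wrap2 = π + 2β = 178.7267°

wrap2=178.73_deg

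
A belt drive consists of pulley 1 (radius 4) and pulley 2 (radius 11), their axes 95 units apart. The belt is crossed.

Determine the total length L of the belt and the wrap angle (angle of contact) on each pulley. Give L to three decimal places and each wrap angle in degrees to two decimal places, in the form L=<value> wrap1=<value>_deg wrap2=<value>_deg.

L=239.497 wrap1=198.17_deg wrap2=198.17_deg

crossed belt: β = asin((r1+r2)/C) = asin(15/95) = 9.0847°
wrap1 = wrap2 = π + 2β = 198.1694°
tangent length = C·cosβ = 93.8083
L = (r1+r2)·wrap + 2·C·cosβ = 15·3.4587 + 2·93.8083 = 239.4973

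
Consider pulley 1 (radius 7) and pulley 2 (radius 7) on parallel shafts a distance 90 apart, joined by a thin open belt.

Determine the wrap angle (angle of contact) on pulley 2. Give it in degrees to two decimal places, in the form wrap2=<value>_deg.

wrap2=180.00_deg

open belt: β = asin((r2−r1)/C) = asin(0/90) = 0.0000°
wrap1 = π − 2β = 180.0000°
wrap2 = π + 2β = 180.0000°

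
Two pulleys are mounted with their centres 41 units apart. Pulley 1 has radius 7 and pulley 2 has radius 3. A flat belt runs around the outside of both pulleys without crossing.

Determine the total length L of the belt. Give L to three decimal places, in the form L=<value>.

open belt: β = asin((r2−r1)/C) = asin(-4/41) = -5.5987°
wrap1 = π − 2β = 191.1975°
wrap2 = π + 2β = 168.8025°
tangent length = C·cosβ = 40.8044
L = r1·wrap1 + r2·wrap2 + 2·C·cosβ = 7·3.3370 + 3·2.9462 + 2·40.8044 = 113.8065

L=113.806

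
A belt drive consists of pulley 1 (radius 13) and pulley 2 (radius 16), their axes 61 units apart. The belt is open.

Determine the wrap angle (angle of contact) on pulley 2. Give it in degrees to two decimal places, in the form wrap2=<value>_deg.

wrap2=185.64_deg

open belt: β = asin((r2−r1)/C) = asin(3/61) = 2.8190°
wrap1 = π − 2β = 174.3621°
wrap2 = π + 2β = 185.6379°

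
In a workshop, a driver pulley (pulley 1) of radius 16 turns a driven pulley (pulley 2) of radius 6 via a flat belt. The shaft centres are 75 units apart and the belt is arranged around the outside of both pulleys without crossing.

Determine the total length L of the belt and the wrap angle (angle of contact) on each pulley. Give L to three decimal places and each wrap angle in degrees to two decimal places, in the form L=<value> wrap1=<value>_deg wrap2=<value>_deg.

open belt: β = asin((r2−r1)/C) = asin(-10/75) = -7.6623°
wrap1 = π − 2β = 195.3245°
wrap2 = π + 2β = 164.6755°
tangent length = C·cosβ = 74.3303
L = r1·wrap1 + r2·wrap2 + 2·C·cosβ = 16·3.4091 + 6·2.8741 + 2·74.3303 = 220.4504

L=220.450 wrap1=195.32_deg wrap2=164.68_deg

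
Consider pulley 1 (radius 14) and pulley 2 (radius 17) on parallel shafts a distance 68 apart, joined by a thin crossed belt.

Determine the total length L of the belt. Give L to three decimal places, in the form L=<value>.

crossed belt: β = asin((r1+r2)/C) = asin(31/68) = 27.1217°
wrap1 = wrap2 = π + 2β = 234.2434°
tangent length = C·cosβ = 60.5227
L = (r1+r2)·wrap + 2·C·cosβ = 31·4.0883 + 2·60.5227 = 247.7833

L=247.783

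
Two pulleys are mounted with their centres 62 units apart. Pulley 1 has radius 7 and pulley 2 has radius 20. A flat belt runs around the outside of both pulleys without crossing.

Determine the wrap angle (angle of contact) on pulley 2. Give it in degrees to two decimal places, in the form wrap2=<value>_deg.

open belt: β = asin((r2−r1)/C) = asin(13/62) = 12.1034°
wrap1 = π − 2β = 155.7931°
wrap2 = π + 2β = 204.2069°

wrap2=204.21_deg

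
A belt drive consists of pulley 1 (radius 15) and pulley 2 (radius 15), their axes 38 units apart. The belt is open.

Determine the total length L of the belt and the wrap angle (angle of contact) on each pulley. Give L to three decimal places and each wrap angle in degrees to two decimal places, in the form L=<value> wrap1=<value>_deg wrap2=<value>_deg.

L=170.248 wrap1=180.00_deg wrap2=180.00_deg

open belt: β = asin((r2−r1)/C) = asin(0/38) = 0.0000°
wrap1 = π − 2β = 180.0000°
wrap2 = π + 2β = 180.0000°
tangent length = C·cosβ = 38.0000
L = r1·wrap1 + r2·wrap2 + 2·C·cosβ = 15·3.1416 + 15·3.1416 + 2·38.0000 = 170.2478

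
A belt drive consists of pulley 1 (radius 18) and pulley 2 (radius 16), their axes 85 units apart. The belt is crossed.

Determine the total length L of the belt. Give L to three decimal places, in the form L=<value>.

crossed belt: β = asin((r1+r2)/C) = asin(34/85) = 23.5782°
wrap1 = wrap2 = π + 2β = 227.1564°
tangent length = C·cosβ = 77.9038
L = (r1+r2)·wrap + 2·C·cosβ = 34·3.9646 + 2·77.9038 = 290.6049

L=290.605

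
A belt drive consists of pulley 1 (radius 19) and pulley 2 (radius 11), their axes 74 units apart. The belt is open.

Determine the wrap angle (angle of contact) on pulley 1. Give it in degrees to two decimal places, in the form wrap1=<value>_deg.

wrap1=192.41_deg

open belt: β = asin((r2−r1)/C) = asin(-8/74) = -6.2063°
wrap1 = π − 2β = 192.4125°
wrap2 = π + 2β = 167.5875°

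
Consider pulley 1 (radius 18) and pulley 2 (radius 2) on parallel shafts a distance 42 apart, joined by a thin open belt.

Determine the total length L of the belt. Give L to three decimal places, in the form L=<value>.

L=153.004

open belt: β = asin((r2−r1)/C) = asin(-16/42) = -22.3927°
wrap1 = π − 2β = 224.7854°
wrap2 = π + 2β = 135.2146°
tangent length = C·cosβ = 38.8330
L = r1·wrap1 + r2·wrap2 + 2·C·cosβ = 18·3.9232 + 2·2.3599 + 2·38.8330 = 153.0042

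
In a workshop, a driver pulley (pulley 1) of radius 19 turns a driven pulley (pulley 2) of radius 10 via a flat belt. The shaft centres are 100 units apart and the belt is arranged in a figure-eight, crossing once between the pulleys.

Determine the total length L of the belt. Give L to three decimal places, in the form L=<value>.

crossed belt: β = asin((r1+r2)/C) = asin(29/100) = 16.8580°
wrap1 = wrap2 = π + 2β = 213.7159°
tangent length = C·cosβ = 95.7027
L = (r1+r2)·wrap + 2·C·cosβ = 29·3.7300 + 2·95.7027 = 299.5767

L=299.577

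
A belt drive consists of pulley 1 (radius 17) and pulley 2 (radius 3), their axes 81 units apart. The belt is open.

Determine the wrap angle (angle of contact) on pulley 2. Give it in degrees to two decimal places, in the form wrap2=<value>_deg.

wrap2=160.09_deg

open belt: β = asin((r2−r1)/C) = asin(-14/81) = -9.9530°
wrap1 = π − 2β = 199.9059°
wrap2 = π + 2β = 160.0941°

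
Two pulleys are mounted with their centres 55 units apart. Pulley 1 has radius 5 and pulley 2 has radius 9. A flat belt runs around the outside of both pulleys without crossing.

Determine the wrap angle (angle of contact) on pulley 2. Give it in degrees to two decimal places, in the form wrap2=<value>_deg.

wrap2=188.34_deg

open belt: β = asin((r2−r1)/C) = asin(4/55) = 4.1706°
wrap1 = π − 2β = 171.6587°
wrap2 = π + 2β = 188.3413°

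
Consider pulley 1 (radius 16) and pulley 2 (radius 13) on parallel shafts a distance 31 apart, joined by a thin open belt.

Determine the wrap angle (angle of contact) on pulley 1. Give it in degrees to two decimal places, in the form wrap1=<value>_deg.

open belt: β = asin((r2−r1)/C) = asin(-3/31) = -5.5534°
wrap1 = π − 2β = 191.1069°
wrap2 = π + 2β = 168.8931°

wrap1=191.11_deg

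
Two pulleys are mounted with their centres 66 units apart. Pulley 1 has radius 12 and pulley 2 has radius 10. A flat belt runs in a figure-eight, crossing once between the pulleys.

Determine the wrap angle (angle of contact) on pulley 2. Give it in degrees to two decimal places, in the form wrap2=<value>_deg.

crossed belt: β = asin((r1+r2)/C) = asin(22/66) = 19.4712°
wrap1 = wrap2 = π + 2β = 218.9424°

wrap2=218.94_deg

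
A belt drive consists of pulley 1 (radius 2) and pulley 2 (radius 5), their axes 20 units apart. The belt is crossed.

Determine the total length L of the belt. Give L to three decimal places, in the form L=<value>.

L=64.467

crossed belt: β = asin((r1+r2)/C) = asin(7/20) = 20.4873°
wrap1 = wrap2 = π + 2β = 220.9746°
tangent length = C·cosβ = 18.7350
L = (r1+r2)·wrap + 2·C·cosβ = 7·3.8567 + 2·18.7350 = 64.4671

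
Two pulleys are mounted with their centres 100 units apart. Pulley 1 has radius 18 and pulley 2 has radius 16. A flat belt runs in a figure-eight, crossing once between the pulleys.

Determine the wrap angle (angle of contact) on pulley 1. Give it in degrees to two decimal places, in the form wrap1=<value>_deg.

crossed belt: β = asin((r1+r2)/C) = asin(34/100) = 19.8769°
wrap1 = wrap2 = π + 2β = 219.7537°

wrap1=219.75_deg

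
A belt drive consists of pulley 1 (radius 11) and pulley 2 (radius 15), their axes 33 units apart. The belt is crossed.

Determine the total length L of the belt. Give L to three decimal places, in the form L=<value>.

crossed belt: β = asin((r1+r2)/C) = asin(26/33) = 51.9877°
wrap1 = wrap2 = π + 2β = 283.9754°
tangent length = C·cosβ = 20.3224
L = (r1+r2)·wrap + 2·C·cosβ = 26·4.9563 + 2·20.3224 = 169.5088

L=169.509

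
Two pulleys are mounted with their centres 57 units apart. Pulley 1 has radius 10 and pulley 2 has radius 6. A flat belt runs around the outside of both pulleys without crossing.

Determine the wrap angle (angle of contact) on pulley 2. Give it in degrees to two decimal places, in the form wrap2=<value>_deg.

open belt: β = asin((r2−r1)/C) = asin(-4/57) = -4.0241°
wrap1 = π − 2β = 188.0481°
wrap2 = π + 2β = 171.9519°

wrap2=171.95_deg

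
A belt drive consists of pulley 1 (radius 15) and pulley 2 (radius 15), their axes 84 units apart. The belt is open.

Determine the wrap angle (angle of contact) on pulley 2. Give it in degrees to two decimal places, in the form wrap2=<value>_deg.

wrap2=180.00_deg

open belt: β = asin((r2−r1)/C) = asin(0/84) = 0.0000°
wrap1 = π − 2β = 180.0000°
wrap2 = π + 2β = 180.0000°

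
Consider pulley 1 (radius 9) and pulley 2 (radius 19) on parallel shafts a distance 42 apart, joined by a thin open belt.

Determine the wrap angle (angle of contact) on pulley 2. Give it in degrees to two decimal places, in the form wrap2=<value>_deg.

wrap2=207.55_deg

open belt: β = asin((r2−r1)/C) = asin(10/42) = 13.7741°
wrap1 = π − 2β = 152.4517°
wrap2 = π + 2β = 207.5483°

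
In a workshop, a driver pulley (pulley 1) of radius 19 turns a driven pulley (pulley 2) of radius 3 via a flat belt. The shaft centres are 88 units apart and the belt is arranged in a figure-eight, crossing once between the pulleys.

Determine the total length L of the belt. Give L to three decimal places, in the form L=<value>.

L=250.644

crossed belt: β = asin((r1+r2)/C) = asin(22/88) = 14.4775°
wrap1 = wrap2 = π + 2β = 208.9550°
tangent length = C·cosβ = 85.2056
L = (r1+r2)·wrap + 2·C·cosβ = 22·3.6470 + 2·85.2056 = 250.6442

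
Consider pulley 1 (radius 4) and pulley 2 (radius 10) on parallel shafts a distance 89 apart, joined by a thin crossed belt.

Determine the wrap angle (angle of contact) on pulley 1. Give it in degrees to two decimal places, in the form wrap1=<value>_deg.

wrap1=198.10_deg

crossed belt: β = asin((r1+r2)/C) = asin(14/89) = 9.0504°
wrap1 = wrap2 = π + 2β = 198.1008°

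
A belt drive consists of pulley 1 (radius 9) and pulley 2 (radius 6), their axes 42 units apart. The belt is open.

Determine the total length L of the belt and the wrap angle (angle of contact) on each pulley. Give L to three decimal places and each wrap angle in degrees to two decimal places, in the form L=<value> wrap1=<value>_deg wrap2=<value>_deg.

open belt: β = asin((r2−r1)/C) = asin(-3/42) = -4.0960°
wrap1 = π − 2β = 188.1921°
wrap2 = π + 2β = 171.8079°
tangent length = C·cosβ = 41.8927
L = r1·wrap1 + r2·wrap2 + 2·C·cosβ = 9·3.2846 + 6·2.9986 + 2·41.8927 = 131.3383

L=131.338 wrap1=188.19_deg wrap2=171.81_deg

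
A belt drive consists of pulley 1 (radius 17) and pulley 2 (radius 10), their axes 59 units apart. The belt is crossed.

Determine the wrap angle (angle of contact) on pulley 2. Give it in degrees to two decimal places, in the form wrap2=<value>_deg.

wrap2=234.47_deg

crossed belt: β = asin((r1+r2)/C) = asin(27/59) = 27.2341°
wrap1 = wrap2 = π + 2β = 234.4682°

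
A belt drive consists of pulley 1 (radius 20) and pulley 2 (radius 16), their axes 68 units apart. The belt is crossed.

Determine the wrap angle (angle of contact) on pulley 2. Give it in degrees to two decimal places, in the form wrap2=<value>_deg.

crossed belt: β = asin((r1+r2)/C) = asin(36/68) = 31.9657°
wrap1 = wrap2 = π + 2β = 243.9314°

wrap2=243.93_deg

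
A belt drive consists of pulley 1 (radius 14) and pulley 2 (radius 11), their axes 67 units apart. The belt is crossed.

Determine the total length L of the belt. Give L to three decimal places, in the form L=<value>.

crossed belt: β = asin((r1+r2)/C) = asin(25/67) = 21.9090°
wrap1 = wrap2 = π + 2β = 223.8181°
tangent length = C·cosβ = 62.1611
L = (r1+r2)·wrap + 2·C·cosβ = 25·3.9064 + 2·62.1611 = 221.9812

L=221.981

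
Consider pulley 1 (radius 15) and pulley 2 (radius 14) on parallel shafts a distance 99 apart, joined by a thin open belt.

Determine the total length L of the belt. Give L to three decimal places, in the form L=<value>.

open belt: β = asin((r2−r1)/C) = asin(-1/99) = -0.5788°
wrap1 = π − 2β = 181.1575°
wrap2 = π + 2β = 178.8425°
tangent length = C·cosβ = 98.9949
L = r1·wrap1 + r2·wrap2 + 2·C·cosβ = 15·3.1618 + 14·3.1214 + 2·98.9949 = 289.1163

L=289.116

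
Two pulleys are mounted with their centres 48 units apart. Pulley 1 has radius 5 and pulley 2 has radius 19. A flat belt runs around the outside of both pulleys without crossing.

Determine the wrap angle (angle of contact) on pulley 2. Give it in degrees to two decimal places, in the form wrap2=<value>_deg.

wrap2=213.92_deg

open belt: β = asin((r2−r1)/C) = asin(14/48) = 16.9578°
wrap1 = π − 2β = 146.0845°
wrap2 = π + 2β = 213.9155°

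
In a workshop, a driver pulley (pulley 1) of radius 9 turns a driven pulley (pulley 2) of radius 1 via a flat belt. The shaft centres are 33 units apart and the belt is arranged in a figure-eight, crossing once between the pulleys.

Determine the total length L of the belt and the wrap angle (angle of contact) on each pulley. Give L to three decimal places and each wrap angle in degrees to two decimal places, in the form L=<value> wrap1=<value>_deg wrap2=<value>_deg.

L=100.470 wrap1=215.28_deg wrap2=215.28_deg

crossed belt: β = asin((r1+r2)/C) = asin(10/33) = 17.6397°
wrap1 = wrap2 = π + 2β = 215.2794°
tangent length = C·cosβ = 31.4484
L = (r1+r2)·wrap + 2·C·cosβ = 10·3.7573 + 2·31.4484 = 100.4701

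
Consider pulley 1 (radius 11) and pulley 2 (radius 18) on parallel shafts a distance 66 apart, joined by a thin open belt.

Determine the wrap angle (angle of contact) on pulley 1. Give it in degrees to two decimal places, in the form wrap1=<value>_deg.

wrap1=167.82_deg

open belt: β = asin((r2−r1)/C) = asin(7/66) = 6.0883°
wrap1 = π − 2β = 167.8234°
wrap2 = π + 2β = 192.1766°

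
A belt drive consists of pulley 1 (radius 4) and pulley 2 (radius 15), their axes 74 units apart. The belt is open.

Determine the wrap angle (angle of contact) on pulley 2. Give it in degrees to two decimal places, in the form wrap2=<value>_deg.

wrap2=197.10_deg

open belt: β = asin((r2−r1)/C) = asin(11/74) = 8.5486°
wrap1 = π − 2β = 162.9028°
wrap2 = π + 2β = 197.0972°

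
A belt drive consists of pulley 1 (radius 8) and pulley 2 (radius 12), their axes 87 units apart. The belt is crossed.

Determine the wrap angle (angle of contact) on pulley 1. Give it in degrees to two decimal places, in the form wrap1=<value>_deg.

wrap1=206.58_deg

crossed belt: β = asin((r1+r2)/C) = asin(20/87) = 13.2903°
wrap1 = wrap2 = π + 2β = 206.5806°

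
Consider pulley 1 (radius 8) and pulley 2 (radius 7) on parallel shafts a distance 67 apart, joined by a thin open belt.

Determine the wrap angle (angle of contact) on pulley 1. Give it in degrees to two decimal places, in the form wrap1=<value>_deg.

open belt: β = asin((r2−r1)/C) = asin(-1/67) = -0.8552°
wrap1 = π − 2β = 181.7104°
wrap2 = π + 2β = 178.2896°

wrap1=181.71_deg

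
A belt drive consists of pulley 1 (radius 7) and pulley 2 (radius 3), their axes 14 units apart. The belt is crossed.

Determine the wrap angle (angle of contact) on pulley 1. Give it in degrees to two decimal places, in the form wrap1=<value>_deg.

wrap1=271.17_deg

crossed belt: β = asin((r1+r2)/C) = asin(10/14) = 45.5847°
wrap1 = wrap2 = π + 2β = 271.1694°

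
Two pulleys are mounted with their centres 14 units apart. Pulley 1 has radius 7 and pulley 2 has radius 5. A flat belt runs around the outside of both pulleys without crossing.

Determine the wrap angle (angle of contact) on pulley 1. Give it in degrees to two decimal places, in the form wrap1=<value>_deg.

wrap1=196.43_deg

open belt: β = asin((r2−r1)/C) = asin(-2/14) = -8.2132°
wrap1 = π − 2β = 196.4264°
wrap2 = π + 2β = 163.5736°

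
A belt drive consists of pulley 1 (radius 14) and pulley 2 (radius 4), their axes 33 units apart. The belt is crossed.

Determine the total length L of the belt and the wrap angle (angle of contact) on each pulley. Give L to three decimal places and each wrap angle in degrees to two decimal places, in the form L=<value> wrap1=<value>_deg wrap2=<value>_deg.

L=132.635 wrap1=246.11_deg wrap2=246.11_deg

crossed belt: β = asin((r1+r2)/C) = asin(18/33) = 33.0557°
wrap1 = wrap2 = π + 2β = 246.1115°
tangent length = C·cosβ = 27.6586
L = (r1+r2)·wrap + 2·C·cosβ = 18·4.2955 + 2·27.6586 = 132.6355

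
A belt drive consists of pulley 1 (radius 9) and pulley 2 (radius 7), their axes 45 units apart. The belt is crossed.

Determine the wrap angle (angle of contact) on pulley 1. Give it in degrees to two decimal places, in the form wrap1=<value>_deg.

wrap1=221.65_deg

crossed belt: β = asin((r1+r2)/C) = asin(16/45) = 20.8275°
wrap1 = wrap2 = π + 2β = 221.6550°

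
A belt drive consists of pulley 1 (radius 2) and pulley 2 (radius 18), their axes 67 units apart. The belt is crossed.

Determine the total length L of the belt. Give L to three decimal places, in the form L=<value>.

L=202.848

crossed belt: β = asin((r1+r2)/C) = asin(20/67) = 17.3680°
wrap1 = wrap2 = π + 2β = 214.7360°
tangent length = C·cosβ = 63.9453
L = (r1+r2)·wrap + 2·C·cosβ = 20·3.7478 + 2·63.9453 = 202.8476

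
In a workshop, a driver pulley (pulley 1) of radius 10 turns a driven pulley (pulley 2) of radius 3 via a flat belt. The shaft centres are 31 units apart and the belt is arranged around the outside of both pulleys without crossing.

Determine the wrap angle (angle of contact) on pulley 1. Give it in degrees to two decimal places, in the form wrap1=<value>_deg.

wrap1=206.10_deg

open belt: β = asin((r2−r1)/C) = asin(-7/31) = -13.0503°
wrap1 = π − 2β = 206.1006°
wrap2 = π + 2β = 153.8994°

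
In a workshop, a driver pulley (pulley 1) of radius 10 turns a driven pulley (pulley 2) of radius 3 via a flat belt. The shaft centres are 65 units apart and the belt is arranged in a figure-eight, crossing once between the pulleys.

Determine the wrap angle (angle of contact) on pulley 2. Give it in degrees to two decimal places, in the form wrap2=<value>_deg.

crossed belt: β = asin((r1+r2)/C) = asin(13/65) = 11.5370°
wrap1 = wrap2 = π + 2β = 203.0739°

wrap2=203.07_deg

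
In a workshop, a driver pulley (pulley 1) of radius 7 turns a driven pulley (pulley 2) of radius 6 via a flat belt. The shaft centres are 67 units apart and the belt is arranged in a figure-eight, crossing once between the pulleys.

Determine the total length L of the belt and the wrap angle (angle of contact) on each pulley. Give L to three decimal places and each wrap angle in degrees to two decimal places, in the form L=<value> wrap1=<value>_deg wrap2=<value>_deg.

crossed belt: β = asin((r1+r2)/C) = asin(13/67) = 11.1881°
wrap1 = wrap2 = π + 2β = 202.3761°
tangent length = C·cosβ = 65.7267
L = (r1+r2)·wrap + 2·C·cosβ = 13·3.5321 + 2·65.7267 = 177.3711

L=177.371 wrap1=202.38_deg wrap2=202.38_deg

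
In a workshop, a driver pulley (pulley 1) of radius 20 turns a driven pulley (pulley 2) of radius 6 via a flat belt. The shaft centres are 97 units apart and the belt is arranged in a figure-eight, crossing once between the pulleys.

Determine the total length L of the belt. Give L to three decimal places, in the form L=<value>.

L=282.693

crossed belt: β = asin((r1+r2)/C) = asin(26/97) = 15.5477°
wrap1 = wrap2 = π + 2β = 211.0955°
tangent length = C·cosβ = 93.4505
L = (r1+r2)·wrap + 2·C·cosβ = 26·3.6843 + 2·93.4505 = 282.6931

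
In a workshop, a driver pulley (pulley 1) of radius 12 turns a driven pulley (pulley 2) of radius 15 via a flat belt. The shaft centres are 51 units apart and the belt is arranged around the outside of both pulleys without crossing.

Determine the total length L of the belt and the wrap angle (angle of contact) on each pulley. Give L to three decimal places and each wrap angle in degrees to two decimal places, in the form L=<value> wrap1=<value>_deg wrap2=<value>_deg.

open belt: β = asin((r2−r1)/C) = asin(3/51) = 3.3723°
wrap1 = π − 2β = 173.2554°
wrap2 = π + 2β = 186.7446°
tangent length = C·cosβ = 50.9117
L = r1·wrap1 + r2·wrap2 + 2·C·cosβ = 12·3.0239 + 15·3.2593 + 2·50.9117 = 186.9995

L=187.000 wrap1=173.26_deg wrap2=186.74_deg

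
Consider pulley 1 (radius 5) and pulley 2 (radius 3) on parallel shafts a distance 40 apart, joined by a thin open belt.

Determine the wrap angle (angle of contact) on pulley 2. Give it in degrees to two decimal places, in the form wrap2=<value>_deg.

wrap2=174.27_deg

open belt: β = asin((r2−r1)/C) = asin(-2/40) = -2.8660°
wrap1 = π − 2β = 185.7320°
wrap2 = π + 2β = 174.2680°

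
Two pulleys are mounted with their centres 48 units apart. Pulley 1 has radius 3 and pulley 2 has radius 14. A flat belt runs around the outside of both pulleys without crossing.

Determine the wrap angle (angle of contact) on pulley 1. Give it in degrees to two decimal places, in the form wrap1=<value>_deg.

open belt: β = asin((r2−r1)/C) = asin(11/48) = 13.2480°
wrap1 = π − 2β = 153.5040°
wrap2 = π + 2β = 206.4960°

wrap1=153.50_deg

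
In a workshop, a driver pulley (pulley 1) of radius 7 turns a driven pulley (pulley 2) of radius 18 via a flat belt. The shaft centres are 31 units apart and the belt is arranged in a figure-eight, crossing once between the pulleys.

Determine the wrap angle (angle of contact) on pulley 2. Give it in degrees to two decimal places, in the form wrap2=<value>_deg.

wrap2=287.50_deg

crossed belt: β = asin((r1+r2)/C) = asin(25/31) = 53.7507°
wrap1 = wrap2 = π + 2β = 287.5014°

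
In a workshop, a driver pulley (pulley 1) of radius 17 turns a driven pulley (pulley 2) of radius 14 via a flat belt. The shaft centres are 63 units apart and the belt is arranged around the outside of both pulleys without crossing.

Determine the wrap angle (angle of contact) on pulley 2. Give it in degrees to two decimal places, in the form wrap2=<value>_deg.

open belt: β = asin((r2−r1)/C) = asin(-3/63) = -2.7294°
wrap1 = π − 2β = 185.4588°
wrap2 = π + 2β = 174.5412°

wrap2=174.54_deg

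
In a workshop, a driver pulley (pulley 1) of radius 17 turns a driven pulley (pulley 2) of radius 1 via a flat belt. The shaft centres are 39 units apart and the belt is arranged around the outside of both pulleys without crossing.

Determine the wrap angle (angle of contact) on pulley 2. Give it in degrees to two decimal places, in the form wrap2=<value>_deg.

open belt: β = asin((r2−r1)/C) = asin(-16/39) = -24.2209°
wrap1 = π − 2β = 228.4419°
wrap2 = π + 2β = 131.5581°

wrap2=131.56_deg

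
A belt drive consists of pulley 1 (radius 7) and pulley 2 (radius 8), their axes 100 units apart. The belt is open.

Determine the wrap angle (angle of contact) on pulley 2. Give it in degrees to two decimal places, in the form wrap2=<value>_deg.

wrap2=181.15_deg

open belt: β = asin((r2−r1)/C) = asin(1/100) = 0.5730°
wrap1 = π − 2β = 178.8541°
wrap2 = π + 2β = 181.1459°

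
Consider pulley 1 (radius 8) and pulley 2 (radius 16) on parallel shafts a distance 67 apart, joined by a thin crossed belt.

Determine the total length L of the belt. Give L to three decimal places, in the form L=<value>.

L=218.091

crossed belt: β = asin((r1+r2)/C) = asin(24/67) = 20.9902°
wrap1 = wrap2 = π + 2β = 221.9805°
tangent length = C·cosβ = 62.5540
L = (r1+r2)·wrap + 2·C·cosβ = 24·3.8743 + 2·62.5540 = 218.0909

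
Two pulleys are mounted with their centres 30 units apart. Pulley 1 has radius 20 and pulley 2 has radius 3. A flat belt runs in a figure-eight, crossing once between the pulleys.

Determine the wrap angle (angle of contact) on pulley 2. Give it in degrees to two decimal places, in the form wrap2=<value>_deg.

crossed belt: β = asin((r1+r2)/C) = asin(23/30) = 50.0555°
wrap1 = wrap2 = π + 2β = 280.1110°

wrap2=280.11_deg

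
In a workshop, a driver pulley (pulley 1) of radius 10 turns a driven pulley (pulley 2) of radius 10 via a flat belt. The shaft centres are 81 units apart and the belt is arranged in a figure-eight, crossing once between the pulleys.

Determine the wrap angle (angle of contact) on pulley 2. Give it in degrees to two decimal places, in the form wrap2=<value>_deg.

crossed belt: β = asin((r1+r2)/C) = asin(20/81) = 14.2949°
wrap1 = wrap2 = π + 2β = 208.5899°

wrap2=208.59_deg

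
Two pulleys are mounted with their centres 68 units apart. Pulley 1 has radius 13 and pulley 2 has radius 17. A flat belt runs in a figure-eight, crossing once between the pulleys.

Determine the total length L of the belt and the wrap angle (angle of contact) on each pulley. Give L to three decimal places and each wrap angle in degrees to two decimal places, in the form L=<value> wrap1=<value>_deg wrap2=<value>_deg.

crossed belt: β = asin((r1+r2)/C) = asin(30/68) = 26.1790°
wrap1 = wrap2 = π + 2β = 232.3579°
tangent length = C·cosβ = 61.0246
L = (r1+r2)·wrap + 2·C·cosβ = 30·4.0554 + 2·61.0246 = 243.7115

L=243.712 wrap1=232.36_deg wrap2=232.36_deg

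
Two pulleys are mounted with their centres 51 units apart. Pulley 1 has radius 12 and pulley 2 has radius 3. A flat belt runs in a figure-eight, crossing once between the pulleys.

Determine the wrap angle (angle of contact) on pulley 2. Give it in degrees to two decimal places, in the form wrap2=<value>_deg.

crossed belt: β = asin((r1+r2)/C) = asin(15/51) = 17.1046°
wrap1 = wrap2 = π + 2β = 214.2093°

wrap2=214.21_deg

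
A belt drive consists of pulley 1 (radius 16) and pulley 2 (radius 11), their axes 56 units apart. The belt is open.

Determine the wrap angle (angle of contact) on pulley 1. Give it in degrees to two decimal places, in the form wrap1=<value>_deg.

wrap1=190.25_deg

open belt: β = asin((r2−r1)/C) = asin(-5/56) = -5.1225°
wrap1 = π − 2β = 190.2450°
wrap2 = π + 2β = 169.7550°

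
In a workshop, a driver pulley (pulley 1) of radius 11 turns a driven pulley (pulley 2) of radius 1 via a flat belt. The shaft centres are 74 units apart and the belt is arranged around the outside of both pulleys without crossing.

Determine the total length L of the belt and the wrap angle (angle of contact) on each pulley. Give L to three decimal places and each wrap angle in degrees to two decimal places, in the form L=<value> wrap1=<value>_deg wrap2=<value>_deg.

L=187.053 wrap1=195.53_deg wrap2=164.47_deg

open belt: β = asin((r2−r1)/C) = asin(-10/74) = -7.7664°
wrap1 = π − 2β = 195.5329°
wrap2 = π + 2β = 164.4671°
tangent length = C·cosβ = 73.3212
L = r1·wrap1 + r2·wrap2 + 2·C·cosβ = 11·3.4127 + 1·2.8705 + 2·73.3212 = 187.0525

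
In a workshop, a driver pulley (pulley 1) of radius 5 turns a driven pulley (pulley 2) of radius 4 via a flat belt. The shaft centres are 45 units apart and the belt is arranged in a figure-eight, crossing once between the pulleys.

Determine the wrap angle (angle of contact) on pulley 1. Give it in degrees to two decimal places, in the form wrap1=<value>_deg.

wrap1=203.07_deg

crossed belt: β = asin((r1+r2)/C) = asin(9/45) = 11.5370°
wrap1 = wrap2 = π + 2β = 203.0739°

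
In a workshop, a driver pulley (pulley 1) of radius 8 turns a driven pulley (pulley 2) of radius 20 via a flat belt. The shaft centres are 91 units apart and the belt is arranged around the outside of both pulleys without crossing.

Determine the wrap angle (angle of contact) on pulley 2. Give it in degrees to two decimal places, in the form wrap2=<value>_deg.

open belt: β = asin((r2−r1)/C) = asin(12/91) = 7.5776°
wrap1 = π − 2β = 164.8449°
wrap2 = π + 2β = 195.1551°

wrap2=195.16_deg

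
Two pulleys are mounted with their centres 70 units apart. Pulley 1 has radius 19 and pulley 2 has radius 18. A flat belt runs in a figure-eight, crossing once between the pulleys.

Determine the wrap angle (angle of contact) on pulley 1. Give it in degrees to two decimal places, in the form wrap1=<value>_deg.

crossed belt: β = asin((r1+r2)/C) = asin(37/70) = 31.9090°
wrap1 = wrap2 = π + 2β = 243.8180°

wrap1=243.82_deg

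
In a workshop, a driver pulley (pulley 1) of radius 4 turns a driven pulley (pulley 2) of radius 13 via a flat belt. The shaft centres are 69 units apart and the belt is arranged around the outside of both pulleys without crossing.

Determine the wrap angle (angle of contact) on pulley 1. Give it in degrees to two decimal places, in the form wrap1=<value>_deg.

wrap1=165.01_deg

open belt: β = asin((r2−r1)/C) = asin(9/69) = 7.4947°
wrap1 = π − 2β = 165.0106°
wrap2 = π + 2β = 194.9894°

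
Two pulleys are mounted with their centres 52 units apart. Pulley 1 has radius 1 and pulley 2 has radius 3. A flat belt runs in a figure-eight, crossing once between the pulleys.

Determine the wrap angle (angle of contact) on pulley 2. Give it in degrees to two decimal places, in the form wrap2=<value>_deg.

crossed belt: β = asin((r1+r2)/C) = asin(4/52) = 4.4117°
wrap1 = wrap2 = π + 2β = 188.8235°

wrap2=188.82_deg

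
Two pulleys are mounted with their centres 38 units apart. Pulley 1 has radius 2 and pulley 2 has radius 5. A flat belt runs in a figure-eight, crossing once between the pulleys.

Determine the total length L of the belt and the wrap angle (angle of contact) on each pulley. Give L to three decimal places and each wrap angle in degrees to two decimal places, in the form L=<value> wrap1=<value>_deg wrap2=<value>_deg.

crossed belt: β = asin((r1+r2)/C) = asin(7/38) = 10.6151°
wrap1 = wrap2 = π + 2β = 201.2302°
tangent length = C·cosβ = 37.3497
L = (r1+r2)·wrap + 2·C·cosβ = 7·3.5121 + 2·37.3497 = 99.2843

L=99.284 wrap1=201.23_deg wrap2=201.23_deg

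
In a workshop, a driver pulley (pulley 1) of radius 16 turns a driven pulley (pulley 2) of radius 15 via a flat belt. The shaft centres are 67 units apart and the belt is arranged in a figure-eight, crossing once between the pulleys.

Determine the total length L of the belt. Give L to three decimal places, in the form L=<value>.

crossed belt: β = asin((r1+r2)/C) = asin(31/67) = 27.5606°
wrap1 = wrap2 = π + 2β = 235.1212°
tangent length = C·cosβ = 59.3970
L = (r1+r2)·wrap + 2·C·cosβ = 31·4.1036 + 2·59.3970 = 246.0068

L=246.007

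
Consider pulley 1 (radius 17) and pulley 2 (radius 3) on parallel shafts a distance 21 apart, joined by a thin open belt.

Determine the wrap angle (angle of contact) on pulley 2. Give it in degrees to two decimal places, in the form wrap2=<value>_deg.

open belt: β = asin((r2−r1)/C) = asin(-14/21) = -41.8103°
wrap1 = π − 2β = 263.6206°
wrap2 = π + 2β = 96.3794°

wrap2=96.38_deg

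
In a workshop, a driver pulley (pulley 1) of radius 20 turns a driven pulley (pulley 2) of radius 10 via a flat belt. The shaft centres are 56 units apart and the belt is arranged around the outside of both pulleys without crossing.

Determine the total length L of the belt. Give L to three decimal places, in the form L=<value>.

open belt: β = asin((r2−r1)/C) = asin(-10/56) = -10.2866°
wrap1 = π − 2β = 200.5731°
wrap2 = π + 2β = 159.4269°
tangent length = C·cosβ = 55.0999
L = r1·wrap1 + r2·wrap2 + 2·C·cosβ = 20·3.5007 + 10·2.7825 + 2·55.0999 = 208.0383

L=208.038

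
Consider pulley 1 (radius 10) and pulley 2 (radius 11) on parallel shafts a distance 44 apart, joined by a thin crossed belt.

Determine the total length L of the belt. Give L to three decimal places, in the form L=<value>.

crossed belt: β = asin((r1+r2)/C) = asin(21/44) = 28.5074°
wrap1 = wrap2 = π + 2β = 237.0149°
tangent length = C·cosβ = 38.6652
L = (r1+r2)·wrap + 2·C·cosβ = 21·4.1367 + 2·38.6652 = 164.2009

L=164.201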